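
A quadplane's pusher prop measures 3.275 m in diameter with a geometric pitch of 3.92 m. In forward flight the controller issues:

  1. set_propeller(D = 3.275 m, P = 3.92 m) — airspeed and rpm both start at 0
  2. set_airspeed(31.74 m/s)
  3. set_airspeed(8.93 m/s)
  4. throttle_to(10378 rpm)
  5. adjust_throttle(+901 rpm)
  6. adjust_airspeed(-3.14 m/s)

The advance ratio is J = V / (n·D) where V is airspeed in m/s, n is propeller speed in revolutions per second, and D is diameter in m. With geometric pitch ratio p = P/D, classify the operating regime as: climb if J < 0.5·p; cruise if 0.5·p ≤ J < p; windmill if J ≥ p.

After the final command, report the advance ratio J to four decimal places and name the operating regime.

set_propeller: D = 3.275 m, P = 3.92 m (p = P/D = 1.196947); state ← (V=0, rpm=0)
set_airspeed(31.74): V ← 31.74 m/s
set_airspeed(8.93): V ← 8.93 m/s
throttle_to(10378): rpm ← 10378
adjust_throttle(+901): rpm ← 10378 +901 = 11279
adjust_airspeed(-3.14): V ← 8.93 -3.14 = 5.79 m/s
final state: V = 5.79 m/s, rpm = 11279 → n = rpm/60 = 187.983333 rev/s
J = V / (n·D) = 5.79 / (187.983333 × 3.275) = 0.009405
regime bands: climb J<0.5985 | cruise [0.5985, 1.1969) | windmill J≥1.1969
J = 0.0094 → climb

J = 0.0094, regime = climb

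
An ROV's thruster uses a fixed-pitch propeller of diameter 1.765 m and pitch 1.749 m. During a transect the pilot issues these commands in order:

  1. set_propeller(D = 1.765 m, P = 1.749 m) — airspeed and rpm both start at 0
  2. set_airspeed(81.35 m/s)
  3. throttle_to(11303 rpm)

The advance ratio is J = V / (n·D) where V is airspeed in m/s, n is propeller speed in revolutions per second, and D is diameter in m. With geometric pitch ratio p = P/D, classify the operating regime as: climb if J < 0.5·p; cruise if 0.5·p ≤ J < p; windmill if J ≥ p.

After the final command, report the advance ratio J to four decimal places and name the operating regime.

J = 0.2447, regime = climb

set_propeller: D = 1.765 m, P = 1.749 m (p = P/D = 0.990935); state ← (V=0, rpm=0)
set_airspeed(81.35): V ← 81.35 m/s
throttle_to(11303): rpm ← 11303
final state: V = 81.35 m/s, rpm = 11303 → n = rpm/60 = 188.383333 rev/s
J = V / (n·D) = 81.35 / (188.383333 × 1.765) = 0.244664
regime bands: climb J<0.4955 | cruise [0.4955, 0.9909) | windmill J≥0.9909
J = 0.2447 → climb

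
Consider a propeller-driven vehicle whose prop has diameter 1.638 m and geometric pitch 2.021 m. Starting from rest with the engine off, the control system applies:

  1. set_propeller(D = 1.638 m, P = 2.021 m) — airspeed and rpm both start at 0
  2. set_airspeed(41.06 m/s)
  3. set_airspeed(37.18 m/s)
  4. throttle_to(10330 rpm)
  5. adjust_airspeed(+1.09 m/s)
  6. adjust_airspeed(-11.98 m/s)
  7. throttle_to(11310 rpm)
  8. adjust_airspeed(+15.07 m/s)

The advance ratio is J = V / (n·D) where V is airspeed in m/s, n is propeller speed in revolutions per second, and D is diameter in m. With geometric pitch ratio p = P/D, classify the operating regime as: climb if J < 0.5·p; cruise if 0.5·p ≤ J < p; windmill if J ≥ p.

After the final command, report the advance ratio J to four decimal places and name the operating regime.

set_propeller: D = 1.638 m, P = 2.021 m (p = P/D = 1.233822); state ← (V=0, rpm=0)
set_airspeed(41.06): V ← 41.06 m/s
set_airspeed(37.18): V ← 37.18 m/s
throttle_to(10330): rpm ← 10330
adjust_airspeed(+1.09): V ← 37.18 +1.09 = 38.27 m/s
adjust_airspeed(-11.98): V ← 38.27 -11.98 = 26.29 m/s
throttle_to(11310): rpm ← 11310
adjust_airspeed(+15.07): V ← 26.29 +15.07 = 41.36 m/s
final state: V = 41.36 m/s, rpm = 11310 → n = rpm/60 = 188.500000 rev/s
J = V / (n·D) = 41.36 / (188.500000 × 1.638) = 0.133954
regime bands: climb J<0.6169 | cruise [0.6169, 1.2338) | windmill J≥1.2338
J = 0.1340 → climb

J = 0.1340, regime = climb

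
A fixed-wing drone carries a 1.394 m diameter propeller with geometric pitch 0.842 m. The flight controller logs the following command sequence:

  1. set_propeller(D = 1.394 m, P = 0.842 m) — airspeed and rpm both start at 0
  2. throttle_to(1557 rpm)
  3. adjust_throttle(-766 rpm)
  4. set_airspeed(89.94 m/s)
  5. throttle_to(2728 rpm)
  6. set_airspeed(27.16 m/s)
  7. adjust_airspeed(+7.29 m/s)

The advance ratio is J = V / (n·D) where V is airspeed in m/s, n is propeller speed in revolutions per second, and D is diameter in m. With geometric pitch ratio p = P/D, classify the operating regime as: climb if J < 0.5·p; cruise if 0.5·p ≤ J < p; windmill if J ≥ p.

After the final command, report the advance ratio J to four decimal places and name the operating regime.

set_propeller: D = 1.394 m, P = 0.842 m (p = P/D = 0.604017); state ← (V=0, rpm=0)
throttle_to(1557): rpm ← 1557
adjust_throttle(-766): rpm ← 1557 -766 = 791
set_airspeed(89.94): V ← 89.94 m/s
throttle_to(2728): rpm ← 2728
set_airspeed(27.16): V ← 27.16 m/s
adjust_airspeed(+7.29): V ← 27.16 +7.29 = 34.45 m/s
final state: V = 34.45 m/s, rpm = 2728 → n = rpm/60 = 45.466667 rev/s
J = V / (n·D) = 34.45 / (45.466667 × 1.394) = 0.543542
regime bands: climb J<0.3020 | cruise [0.3020, 0.6040) | windmill J≥0.6040
J = 0.5435 → cruise

J = 0.5435, regime = cruise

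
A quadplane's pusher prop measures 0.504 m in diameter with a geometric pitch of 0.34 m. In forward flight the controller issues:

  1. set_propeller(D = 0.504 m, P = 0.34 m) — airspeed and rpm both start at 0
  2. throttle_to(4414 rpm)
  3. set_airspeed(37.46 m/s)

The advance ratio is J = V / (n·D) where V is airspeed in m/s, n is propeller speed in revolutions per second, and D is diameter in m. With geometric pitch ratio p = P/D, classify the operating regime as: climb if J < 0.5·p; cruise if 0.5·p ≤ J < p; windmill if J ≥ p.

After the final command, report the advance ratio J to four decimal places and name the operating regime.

set_propeller: D = 0.504 m, P = 0.34 m (p = P/D = 0.674603); state ← (V=0, rpm=0)
throttle_to(4414): rpm ← 4414
set_airspeed(37.46): V ← 37.46 m/s
final state: V = 37.46 m/s, rpm = 4414 → n = rpm/60 = 73.566667 rev/s
J = V / (n·D) = 37.46 / (73.566667 × 0.504) = 1.010314
regime bands: climb J<0.3373 | cruise [0.3373, 0.6746) | windmill J≥0.6746
J = 1.0103 → windmill

J = 1.0103, regime = windmill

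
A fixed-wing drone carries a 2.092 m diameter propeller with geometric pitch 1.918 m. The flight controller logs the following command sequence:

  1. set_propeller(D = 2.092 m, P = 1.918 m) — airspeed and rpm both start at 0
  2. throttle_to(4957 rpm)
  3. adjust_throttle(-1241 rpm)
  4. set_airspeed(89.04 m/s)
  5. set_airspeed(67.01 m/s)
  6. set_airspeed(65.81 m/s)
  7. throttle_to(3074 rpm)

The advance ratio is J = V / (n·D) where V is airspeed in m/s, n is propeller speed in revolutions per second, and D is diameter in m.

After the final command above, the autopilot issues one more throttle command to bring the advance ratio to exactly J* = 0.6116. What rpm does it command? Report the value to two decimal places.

set_propeller: D = 2.092 m, P = 1.918 m (p = P/D = 0.916826); state ← (V=0, rpm=0)
throttle_to(4957): rpm ← 4957
adjust_throttle(-1241): rpm ← 4957 -1241 = 3716
set_airspeed(89.04): V ← 89.04 m/s
set_airspeed(67.01): V ← 67.01 m/s
set_airspeed(65.81): V ← 65.81 m/s
throttle_to(3074): rpm ← 3074
final state: V = 65.81 m/s, rpm = 3074 → n = rpm/60 = 51.233333 rev/s
target J* = 0.6116; solve J* = V/(n·D) for n: n = V/(J*·D) = 65.81/(0.6116 × 2.092) = 51.435473 rev/s
rpm = 60·n = 3086.128351

rpm = 3086.13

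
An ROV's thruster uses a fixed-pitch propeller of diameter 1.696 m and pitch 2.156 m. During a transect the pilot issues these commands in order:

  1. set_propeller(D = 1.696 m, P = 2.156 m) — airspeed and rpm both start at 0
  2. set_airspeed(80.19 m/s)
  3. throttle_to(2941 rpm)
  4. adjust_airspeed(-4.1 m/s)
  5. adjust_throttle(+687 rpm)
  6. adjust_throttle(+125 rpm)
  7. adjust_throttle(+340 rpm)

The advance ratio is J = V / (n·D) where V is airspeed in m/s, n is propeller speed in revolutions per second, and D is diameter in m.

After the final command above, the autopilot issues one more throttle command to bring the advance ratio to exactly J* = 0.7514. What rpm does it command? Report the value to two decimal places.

rpm = 3582.46

set_propeller: D = 1.696 m, P = 2.156 m (p = P/D = 1.271226); state ← (V=0, rpm=0)
set_airspeed(80.19): V ← 80.19 m/s
throttle_to(2941): rpm ← 2941
adjust_airspeed(-4.1): V ← 80.19 -4.1 = 76.09 m/s
adjust_throttle(+687): rpm ← 2941 +687 = 3628
adjust_throttle(+125): rpm ← 3628 +125 = 3753
adjust_throttle(+340): rpm ← 3753 +340 = 4093
final state: V = 76.09 m/s, rpm = 4093 → n = rpm/60 = 68.216667 rev/s
target J* = 0.7514; solve J* = V/(n·D) for n: n = V/(J*·D) = 76.09/(0.7514 × 1.696) = 59.707728 rev/s
rpm = 60·n = 3582.463678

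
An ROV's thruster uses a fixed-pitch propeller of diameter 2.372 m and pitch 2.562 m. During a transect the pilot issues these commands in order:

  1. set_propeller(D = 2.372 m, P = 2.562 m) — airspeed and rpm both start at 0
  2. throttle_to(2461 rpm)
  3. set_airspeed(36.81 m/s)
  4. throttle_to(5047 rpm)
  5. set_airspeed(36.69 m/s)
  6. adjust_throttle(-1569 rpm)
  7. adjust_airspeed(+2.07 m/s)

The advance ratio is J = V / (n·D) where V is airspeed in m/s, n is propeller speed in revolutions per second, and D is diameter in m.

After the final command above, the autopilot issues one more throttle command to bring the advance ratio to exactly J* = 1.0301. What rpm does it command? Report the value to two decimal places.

set_propeller: D = 2.372 m, P = 2.562 m (p = P/D = 1.080101); state ← (V=0, rpm=0)
throttle_to(2461): rpm ← 2461
set_airspeed(36.81): V ← 36.81 m/s
throttle_to(5047): rpm ← 5047
set_airspeed(36.69): V ← 36.69 m/s
adjust_throttle(-1569): rpm ← 5047 -1569 = 3478
adjust_airspeed(+2.07): V ← 36.69 +2.07 = 38.76 m/s
final state: V = 38.76 m/s, rpm = 3478 → n = rpm/60 = 57.966667 rev/s
target J* = 1.0301; solve J* = V/(n·D) for n: n = V/(J*·D) = 38.76/(1.0301 × 2.372) = 15.863160 rev/s
rpm = 60·n = 951.789582

rpm = 951.79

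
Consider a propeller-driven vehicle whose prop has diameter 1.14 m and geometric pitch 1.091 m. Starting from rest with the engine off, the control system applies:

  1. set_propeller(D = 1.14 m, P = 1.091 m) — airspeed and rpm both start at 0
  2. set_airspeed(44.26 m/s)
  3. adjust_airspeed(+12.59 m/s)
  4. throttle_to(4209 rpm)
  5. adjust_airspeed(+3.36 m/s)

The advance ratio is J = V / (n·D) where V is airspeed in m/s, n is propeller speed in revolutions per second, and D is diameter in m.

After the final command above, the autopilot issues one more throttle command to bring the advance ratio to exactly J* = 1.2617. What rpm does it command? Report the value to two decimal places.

set_propeller: D = 1.14 m, P = 1.091 m (p = P/D = 0.957018); state ← (V=0, rpm=0)
set_airspeed(44.26): V ← 44.26 m/s
adjust_airspeed(+12.59): V ← 44.26 +12.59 = 56.85 m/s
throttle_to(4209): rpm ← 4209
adjust_airspeed(+3.36): V ← 56.85 +3.36 = 60.21 m/s
final state: V = 60.21 m/s, rpm = 4209 → n = rpm/60 = 70.150000 rev/s
target J* = 1.2617; solve J* = V/(n·D) for n: n = V/(J*·D) = 60.21/(1.2617 × 1.14) = 41.860814 rev/s
rpm = 60·n = 2511.648861

rpm = 2511.65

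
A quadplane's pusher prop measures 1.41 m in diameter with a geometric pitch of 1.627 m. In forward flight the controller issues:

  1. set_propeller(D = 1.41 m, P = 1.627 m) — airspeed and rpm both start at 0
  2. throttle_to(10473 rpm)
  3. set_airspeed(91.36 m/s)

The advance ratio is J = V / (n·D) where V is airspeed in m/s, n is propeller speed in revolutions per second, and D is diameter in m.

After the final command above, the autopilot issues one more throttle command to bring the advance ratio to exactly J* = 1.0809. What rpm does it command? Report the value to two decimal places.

rpm = 3596.69

set_propeller: D = 1.41 m, P = 1.627 m (p = P/D = 1.153901); state ← (V=0, rpm=0)
throttle_to(10473): rpm ← 10473
set_airspeed(91.36): V ← 91.36 m/s
final state: V = 91.36 m/s, rpm = 10473 → n = rpm/60 = 174.550000 rev/s
target J* = 1.0809; solve J* = V/(n·D) for n: n = V/(J*·D) = 91.36/(1.0809 × 1.41) = 59.944793 rev/s
rpm = 60·n = 3596.687552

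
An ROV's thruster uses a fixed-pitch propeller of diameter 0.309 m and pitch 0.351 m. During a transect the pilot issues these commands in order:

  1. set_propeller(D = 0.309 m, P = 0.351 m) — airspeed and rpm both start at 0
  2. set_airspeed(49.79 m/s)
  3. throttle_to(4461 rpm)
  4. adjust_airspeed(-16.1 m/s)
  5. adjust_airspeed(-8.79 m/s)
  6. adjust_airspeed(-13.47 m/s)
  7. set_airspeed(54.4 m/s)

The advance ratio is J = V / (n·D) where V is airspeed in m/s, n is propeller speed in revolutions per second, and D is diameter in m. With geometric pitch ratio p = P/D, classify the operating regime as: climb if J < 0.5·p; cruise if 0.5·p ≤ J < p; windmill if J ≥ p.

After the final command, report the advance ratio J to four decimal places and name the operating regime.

set_propeller: D = 0.309 m, P = 0.351 m (p = P/D = 1.135922); state ← (V=0, rpm=0)
set_airspeed(49.79): V ← 49.79 m/s
throttle_to(4461): rpm ← 4461
adjust_airspeed(-16.1): V ← 49.79 -16.1 = 33.69 m/s
adjust_airspeed(-8.79): V ← 33.69 -8.79 = 24.9 m/s
adjust_airspeed(-13.47): V ← 24.9 -13.47 = 11.43 m/s
set_airspeed(54.4): V ← 54.4 m/s
final state: V = 54.4 m/s, rpm = 4461 → n = rpm/60 = 74.350000 rev/s
J = V / (n·D) = 54.4 / (74.350000 × 0.309) = 2.367879
regime bands: climb J<0.5680 | cruise [0.5680, 1.1359) | windmill J≥1.1359
J = 2.3679 → windmill

J = 2.3679, regime = windmill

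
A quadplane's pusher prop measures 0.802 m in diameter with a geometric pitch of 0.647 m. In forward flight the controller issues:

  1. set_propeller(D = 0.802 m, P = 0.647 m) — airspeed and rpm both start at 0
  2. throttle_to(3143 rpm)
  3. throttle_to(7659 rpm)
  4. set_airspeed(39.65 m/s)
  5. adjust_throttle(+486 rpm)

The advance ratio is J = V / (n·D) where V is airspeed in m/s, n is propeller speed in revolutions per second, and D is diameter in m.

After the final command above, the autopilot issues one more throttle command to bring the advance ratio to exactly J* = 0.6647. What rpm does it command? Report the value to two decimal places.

set_propeller: D = 0.802 m, P = 0.647 m (p = P/D = 0.806733); state ← (V=0, rpm=0)
throttle_to(3143): rpm ← 3143
throttle_to(7659): rpm ← 7659
set_airspeed(39.65): V ← 39.65 m/s
adjust_throttle(+486): rpm ← 7659 +486 = 8145
final state: V = 39.65 m/s, rpm = 8145 → n = rpm/60 = 135.750000 rev/s
target J* = 0.6647; solve J* = V/(n·D) for n: n = V/(J*·D) = 39.65/(0.6647 × 0.802) = 74.377769 rev/s
rpm = 60·n = 4462.666112

rpm = 4462.67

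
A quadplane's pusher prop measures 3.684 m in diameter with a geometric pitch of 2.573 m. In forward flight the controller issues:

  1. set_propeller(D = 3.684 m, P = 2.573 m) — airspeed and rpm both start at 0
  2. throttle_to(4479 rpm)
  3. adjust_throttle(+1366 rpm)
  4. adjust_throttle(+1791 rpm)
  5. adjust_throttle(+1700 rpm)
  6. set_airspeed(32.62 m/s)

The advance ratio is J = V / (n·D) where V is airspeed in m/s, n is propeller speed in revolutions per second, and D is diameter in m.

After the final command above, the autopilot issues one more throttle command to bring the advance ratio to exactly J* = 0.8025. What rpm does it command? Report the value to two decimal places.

set_propeller: D = 3.684 m, P = 2.573 m (p = P/D = 0.698426); state ← (V=0, rpm=0)
throttle_to(4479): rpm ← 4479
adjust_throttle(+1366): rpm ← 4479 +1366 = 5845
adjust_throttle(+1791): rpm ← 5845 +1791 = 7636
adjust_throttle(+1700): rpm ← 7636 +1700 = 9336
set_airspeed(32.62): V ← 32.62 m/s
final state: V = 32.62 m/s, rpm = 9336 → n = rpm/60 = 155.600000 rev/s
target J* = 0.8025; solve J* = V/(n·D) for n: n = V/(J*·D) = 32.62/(0.8025 × 3.684) = 11.033652 rev/s
rpm = 60·n = 662.019138

rpm = 662.02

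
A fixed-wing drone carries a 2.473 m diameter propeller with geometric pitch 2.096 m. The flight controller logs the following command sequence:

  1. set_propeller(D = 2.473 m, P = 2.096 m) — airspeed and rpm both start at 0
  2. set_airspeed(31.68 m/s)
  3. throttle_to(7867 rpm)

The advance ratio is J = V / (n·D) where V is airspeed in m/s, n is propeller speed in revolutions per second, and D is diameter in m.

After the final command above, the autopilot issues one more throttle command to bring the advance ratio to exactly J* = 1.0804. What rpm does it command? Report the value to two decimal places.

rpm = 711.42

set_propeller: D = 2.473 m, P = 2.096 m (p = P/D = 0.847554); state ← (V=0, rpm=0)
set_airspeed(31.68): V ← 31.68 m/s
throttle_to(7867): rpm ← 7867
final state: V = 31.68 m/s, rpm = 7867 → n = rpm/60 = 131.116667 rev/s
target J* = 1.0804; solve J* = V/(n·D) for n: n = V/(J*·D) = 31.68/(1.0804 × 2.473) = 11.857045 rev/s
rpm = 60·n = 711.422721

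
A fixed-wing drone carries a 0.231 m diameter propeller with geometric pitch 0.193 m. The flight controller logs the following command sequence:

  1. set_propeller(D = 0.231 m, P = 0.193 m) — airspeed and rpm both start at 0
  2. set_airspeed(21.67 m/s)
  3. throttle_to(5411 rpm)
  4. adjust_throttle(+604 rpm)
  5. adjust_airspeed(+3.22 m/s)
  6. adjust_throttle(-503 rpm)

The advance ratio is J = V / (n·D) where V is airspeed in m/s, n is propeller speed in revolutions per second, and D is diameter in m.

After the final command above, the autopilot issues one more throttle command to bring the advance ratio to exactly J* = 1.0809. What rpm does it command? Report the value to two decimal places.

set_propeller: D = 0.231 m, P = 0.193 m (p = P/D = 0.835498); state ← (V=0, rpm=0)
set_airspeed(21.67): V ← 21.67 m/s
throttle_to(5411): rpm ← 5411
adjust_throttle(+604): rpm ← 5411 +604 = 6015
adjust_airspeed(+3.22): V ← 21.67 +3.22 = 24.89 m/s
adjust_throttle(-503): rpm ← 6015 -503 = 5512
final state: V = 24.89 m/s, rpm = 5512 → n = rpm/60 = 91.866667 rev/s
target J* = 1.0809; solve J* = V/(n·D) for n: n = V/(J*·D) = 24.89/(1.0809 × 0.231) = 99.684446 rev/s
rpm = 60·n = 5981.066764

rpm = 5981.07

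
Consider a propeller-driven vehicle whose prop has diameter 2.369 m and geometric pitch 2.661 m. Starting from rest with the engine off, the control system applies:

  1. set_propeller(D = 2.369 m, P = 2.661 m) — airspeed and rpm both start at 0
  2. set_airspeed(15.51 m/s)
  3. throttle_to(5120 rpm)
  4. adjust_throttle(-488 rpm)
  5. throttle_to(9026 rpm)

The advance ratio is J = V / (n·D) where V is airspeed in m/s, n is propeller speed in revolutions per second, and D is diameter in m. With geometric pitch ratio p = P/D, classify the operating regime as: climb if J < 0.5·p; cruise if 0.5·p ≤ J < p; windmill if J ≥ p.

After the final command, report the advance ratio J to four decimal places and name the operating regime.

J = 0.0435, regime = climb

set_propeller: D = 2.369 m, P = 2.661 m (p = P/D = 1.123259); state ← (V=0, rpm=0)
set_airspeed(15.51): V ← 15.51 m/s
throttle_to(5120): rpm ← 5120
adjust_throttle(-488): rpm ← 5120 -488 = 4632
throttle_to(9026): rpm ← 9026
final state: V = 15.51 m/s, rpm = 9026 → n = rpm/60 = 150.433333 rev/s
J = V / (n·D) = 15.51 / (150.433333 × 2.369) = 0.043521
regime bands: climb J<0.5616 | cruise [0.5616, 1.1233) | windmill J≥1.1233
J = 0.0435 → climb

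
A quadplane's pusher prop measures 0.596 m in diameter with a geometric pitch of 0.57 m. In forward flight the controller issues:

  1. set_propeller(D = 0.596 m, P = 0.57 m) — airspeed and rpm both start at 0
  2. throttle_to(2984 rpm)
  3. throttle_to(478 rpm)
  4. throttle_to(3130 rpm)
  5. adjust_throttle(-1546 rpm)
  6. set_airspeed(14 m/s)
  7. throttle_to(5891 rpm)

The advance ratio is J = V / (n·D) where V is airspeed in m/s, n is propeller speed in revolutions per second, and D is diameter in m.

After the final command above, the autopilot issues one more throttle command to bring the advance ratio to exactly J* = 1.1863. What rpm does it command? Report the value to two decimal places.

rpm = 1188.06

set_propeller: D = 0.596 m, P = 0.57 m (p = P/D = 0.956376); state ← (V=0, rpm=0)
throttle_to(2984): rpm ← 2984
throttle_to(478): rpm ← 478
throttle_to(3130): rpm ← 3130
adjust_throttle(-1546): rpm ← 3130 -1546 = 1584
set_airspeed(14): V ← 14 m/s
throttle_to(5891): rpm ← 5891
final state: V = 14 m/s, rpm = 5891 → n = rpm/60 = 98.183333 rev/s
target J* = 1.1863; solve J* = V/(n·D) for n: n = V/(J*·D) = 14/(1.1863 × 0.596) = 19.801006 rev/s
rpm = 60·n = 1188.060333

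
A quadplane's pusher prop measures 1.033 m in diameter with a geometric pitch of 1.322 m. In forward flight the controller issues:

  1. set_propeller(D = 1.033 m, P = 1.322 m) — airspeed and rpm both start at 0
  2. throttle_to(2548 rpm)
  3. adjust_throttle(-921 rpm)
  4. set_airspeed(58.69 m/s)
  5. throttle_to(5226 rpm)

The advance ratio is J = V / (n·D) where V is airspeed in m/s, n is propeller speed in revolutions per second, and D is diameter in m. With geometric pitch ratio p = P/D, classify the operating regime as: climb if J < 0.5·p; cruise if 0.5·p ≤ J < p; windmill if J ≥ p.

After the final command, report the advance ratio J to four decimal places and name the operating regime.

set_propeller: D = 1.033 m, P = 1.322 m (p = P/D = 1.279768); state ← (V=0, rpm=0)
throttle_to(2548): rpm ← 2548
adjust_throttle(-921): rpm ← 2548 -921 = 1627
set_airspeed(58.69): V ← 58.69 m/s
throttle_to(5226): rpm ← 5226
final state: V = 58.69 m/s, rpm = 5226 → n = rpm/60 = 87.100000 rev/s
J = V / (n·D) = 58.69 / (87.100000 × 1.033) = 0.652297
regime bands: climb J<0.6399 | cruise [0.6399, 1.2798) | windmill J≥1.2798
J = 0.6523 → cruise

J = 0.6523, regime = cruise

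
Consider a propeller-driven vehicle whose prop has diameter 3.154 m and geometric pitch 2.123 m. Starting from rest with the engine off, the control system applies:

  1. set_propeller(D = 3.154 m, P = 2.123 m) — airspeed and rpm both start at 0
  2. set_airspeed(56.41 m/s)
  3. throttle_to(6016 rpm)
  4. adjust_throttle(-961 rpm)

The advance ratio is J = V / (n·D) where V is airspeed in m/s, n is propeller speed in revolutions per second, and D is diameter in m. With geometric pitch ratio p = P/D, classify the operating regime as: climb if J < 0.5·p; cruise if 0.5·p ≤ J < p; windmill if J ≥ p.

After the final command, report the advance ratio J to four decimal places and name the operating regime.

J = 0.2123, regime = climb

set_propeller: D = 3.154 m, P = 2.123 m (p = P/D = 0.673114); state ← (V=0, rpm=0)
set_airspeed(56.41): V ← 56.41 m/s
throttle_to(6016): rpm ← 6016
adjust_throttle(-961): rpm ← 6016 -961 = 5055
final state: V = 56.41 m/s, rpm = 5055 → n = rpm/60 = 84.250000 rev/s
J = V / (n·D) = 56.41 / (84.250000 × 3.154) = 0.212288
regime bands: climb J<0.3366 | cruise [0.3366, 0.6731) | windmill J≥0.6731
J = 0.2123 → climb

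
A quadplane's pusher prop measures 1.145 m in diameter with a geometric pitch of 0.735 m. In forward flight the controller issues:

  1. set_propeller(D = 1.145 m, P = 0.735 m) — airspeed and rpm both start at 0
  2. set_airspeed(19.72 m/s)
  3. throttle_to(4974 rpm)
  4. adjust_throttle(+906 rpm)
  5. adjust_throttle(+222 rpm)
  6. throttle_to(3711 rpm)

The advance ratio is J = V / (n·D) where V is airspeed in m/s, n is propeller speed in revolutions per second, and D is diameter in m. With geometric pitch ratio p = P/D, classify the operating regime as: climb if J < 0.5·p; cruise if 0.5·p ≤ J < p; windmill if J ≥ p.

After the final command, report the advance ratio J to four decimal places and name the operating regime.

set_propeller: D = 1.145 m, P = 0.735 m (p = P/D = 0.641921); state ← (V=0, rpm=0)
set_airspeed(19.72): V ← 19.72 m/s
throttle_to(4974): rpm ← 4974
adjust_throttle(+906): rpm ← 4974 +906 = 5880
adjust_throttle(+222): rpm ← 5880 +222 = 6102
throttle_to(3711): rpm ← 3711
final state: V = 19.72 m/s, rpm = 3711 → n = rpm/60 = 61.850000 rev/s
J = V / (n·D) = 19.72 / (61.850000 × 1.145) = 0.278459
regime bands: climb J<0.3210 | cruise [0.3210, 0.6419) | windmill J≥0.6419
J = 0.2785 → climb

J = 0.2785, regime = climb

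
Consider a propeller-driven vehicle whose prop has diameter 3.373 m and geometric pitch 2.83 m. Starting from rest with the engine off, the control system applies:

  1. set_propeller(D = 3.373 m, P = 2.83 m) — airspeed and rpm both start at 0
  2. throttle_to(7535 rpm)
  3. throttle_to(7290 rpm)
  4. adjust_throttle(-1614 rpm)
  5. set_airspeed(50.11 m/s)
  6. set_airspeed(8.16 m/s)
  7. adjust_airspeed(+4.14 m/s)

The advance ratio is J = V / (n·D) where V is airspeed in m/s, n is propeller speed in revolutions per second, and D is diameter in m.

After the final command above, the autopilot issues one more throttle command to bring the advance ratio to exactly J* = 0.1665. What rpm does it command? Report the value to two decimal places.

set_propeller: D = 3.373 m, P = 2.83 m (p = P/D = 0.839016); state ← (V=0, rpm=0)
throttle_to(7535): rpm ← 7535
throttle_to(7290): rpm ← 7290
adjust_throttle(-1614): rpm ← 7290 -1614 = 5676
set_airspeed(50.11): V ← 50.11 m/s
set_airspeed(8.16): V ← 8.16 m/s
adjust_airspeed(+4.14): V ← 8.16 +4.14 = 12.3 m/s
final state: V = 12.3 m/s, rpm = 5676 → n = rpm/60 = 94.600000 rev/s
target J* = 0.1665; solve J* = V/(n·D) for n: n = V/(J*·D) = 12.3/(0.1665 × 3.373) = 21.901534 rev/s
rpm = 60·n = 1314.092035

rpm = 1314.09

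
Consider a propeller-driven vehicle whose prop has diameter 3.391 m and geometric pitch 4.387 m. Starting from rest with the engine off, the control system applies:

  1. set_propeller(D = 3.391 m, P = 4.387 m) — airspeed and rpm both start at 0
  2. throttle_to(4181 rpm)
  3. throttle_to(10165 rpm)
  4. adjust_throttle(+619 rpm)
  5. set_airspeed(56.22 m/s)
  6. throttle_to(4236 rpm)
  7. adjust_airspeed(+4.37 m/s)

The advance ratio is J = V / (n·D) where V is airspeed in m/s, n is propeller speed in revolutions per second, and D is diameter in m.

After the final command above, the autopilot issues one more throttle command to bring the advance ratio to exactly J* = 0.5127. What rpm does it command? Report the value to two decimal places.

set_propeller: D = 3.391 m, P = 4.387 m (p = P/D = 1.293719); state ← (V=0, rpm=0)
throttle_to(4181): rpm ← 4181
throttle_to(10165): rpm ← 10165
adjust_throttle(+619): rpm ← 10165 +619 = 10784
set_airspeed(56.22): V ← 56.22 m/s
throttle_to(4236): rpm ← 4236
adjust_airspeed(+4.37): V ← 56.22 +4.37 = 60.59 m/s
final state: V = 60.59 m/s, rpm = 4236 → n = rpm/60 = 70.600000 rev/s
target J* = 0.5127; solve J* = V/(n·D) for n: n = V/(J*·D) = 60.59/(0.5127 × 3.391) = 34.850567 rev/s
rpm = 60·n = 2091.034006

rpm = 2091.03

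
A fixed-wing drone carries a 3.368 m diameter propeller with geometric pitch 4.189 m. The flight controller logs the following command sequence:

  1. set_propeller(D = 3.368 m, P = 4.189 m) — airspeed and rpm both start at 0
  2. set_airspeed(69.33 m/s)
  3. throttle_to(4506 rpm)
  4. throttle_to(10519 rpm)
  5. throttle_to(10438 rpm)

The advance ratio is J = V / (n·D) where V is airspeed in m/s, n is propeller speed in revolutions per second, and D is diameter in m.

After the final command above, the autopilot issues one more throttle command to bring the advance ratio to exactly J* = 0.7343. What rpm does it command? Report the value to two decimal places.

rpm = 1682.00

set_propeller: D = 3.368 m, P = 4.189 m (p = P/D = 1.243765); state ← (V=0, rpm=0)
set_airspeed(69.33): V ← 69.33 m/s
throttle_to(4506): rpm ← 4506
throttle_to(10519): rpm ← 10519
throttle_to(10438): rpm ← 10438
final state: V = 69.33 m/s, rpm = 10438 → n = rpm/60 = 173.966667 rev/s
target J* = 0.7343; solve J* = V/(n·D) for n: n = V/(J*·D) = 69.33/(0.7343 × 3.368) = 28.033388 rev/s
rpm = 60·n = 1682.003285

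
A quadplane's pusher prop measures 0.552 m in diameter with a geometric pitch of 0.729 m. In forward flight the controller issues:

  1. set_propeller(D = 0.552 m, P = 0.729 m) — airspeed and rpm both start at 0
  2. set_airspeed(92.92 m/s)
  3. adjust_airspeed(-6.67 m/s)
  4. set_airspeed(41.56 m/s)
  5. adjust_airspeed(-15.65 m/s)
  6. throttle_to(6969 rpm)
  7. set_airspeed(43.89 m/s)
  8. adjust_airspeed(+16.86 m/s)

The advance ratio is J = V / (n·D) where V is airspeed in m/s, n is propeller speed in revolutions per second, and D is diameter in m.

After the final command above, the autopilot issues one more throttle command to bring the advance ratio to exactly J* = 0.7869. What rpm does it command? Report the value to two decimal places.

set_propeller: D = 0.552 m, P = 0.729 m (p = P/D = 1.320652); state ← (V=0, rpm=0)
set_airspeed(92.92): V ← 92.92 m/s
adjust_airspeed(-6.67): V ← 92.92 -6.67 = 86.25 m/s
set_airspeed(41.56): V ← 41.56 m/s
adjust_airspeed(-15.65): V ← 41.56 -15.65 = 25.91 m/s
throttle_to(6969): rpm ← 6969
set_airspeed(43.89): V ← 43.89 m/s
adjust_airspeed(+16.86): V ← 43.89 +16.86 = 60.75 m/s
final state: V = 60.75 m/s, rpm = 6969 → n = rpm/60 = 116.150000 rev/s
target J* = 0.7869; solve J* = V/(n·D) for n: n = V/(J*·D) = 60.75/(0.7869 × 0.552) = 139.858111 rev/s
rpm = 60·n = 8391.486681

rpm = 8391.49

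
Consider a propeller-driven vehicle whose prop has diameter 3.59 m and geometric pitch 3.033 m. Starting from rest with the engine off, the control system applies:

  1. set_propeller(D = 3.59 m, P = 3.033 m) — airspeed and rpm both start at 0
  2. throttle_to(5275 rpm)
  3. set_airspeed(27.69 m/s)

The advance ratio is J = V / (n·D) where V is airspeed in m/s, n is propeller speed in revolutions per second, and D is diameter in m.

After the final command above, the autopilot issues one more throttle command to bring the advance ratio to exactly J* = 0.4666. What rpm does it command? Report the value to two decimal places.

set_propeller: D = 3.59 m, P = 3.033 m (p = P/D = 0.844847); state ← (V=0, rpm=0)
throttle_to(5275): rpm ← 5275
set_airspeed(27.69): V ← 27.69 m/s
final state: V = 27.69 m/s, rpm = 5275 → n = rpm/60 = 87.916667 rev/s
target J* = 0.4666; solve J* = V/(n·D) for n: n = V/(J*·D) = 27.69/(0.4666 × 3.59) = 16.530416 rev/s
rpm = 60·n = 991.824936

rpm = 991.82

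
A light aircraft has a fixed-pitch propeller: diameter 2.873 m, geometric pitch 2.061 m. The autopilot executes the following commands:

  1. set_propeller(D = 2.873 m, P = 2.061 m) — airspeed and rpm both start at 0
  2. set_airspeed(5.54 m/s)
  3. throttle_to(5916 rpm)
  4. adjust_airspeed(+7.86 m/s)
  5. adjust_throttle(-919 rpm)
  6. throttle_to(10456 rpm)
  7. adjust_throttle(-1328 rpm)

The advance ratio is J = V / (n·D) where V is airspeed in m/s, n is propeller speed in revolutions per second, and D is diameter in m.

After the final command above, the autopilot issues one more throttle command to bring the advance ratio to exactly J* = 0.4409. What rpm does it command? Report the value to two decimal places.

set_propeller: D = 2.873 m, P = 2.061 m (p = P/D = 0.717369); state ← (V=0, rpm=0)
set_airspeed(5.54): V ← 5.54 m/s
throttle_to(5916): rpm ← 5916
adjust_airspeed(+7.86): V ← 5.54 +7.86 = 13.4 m/s
adjust_throttle(-919): rpm ← 5916 -919 = 4997
throttle_to(10456): rpm ← 10456
adjust_throttle(-1328): rpm ← 10456 -1328 = 9128
final state: V = 13.4 m/s, rpm = 9128 → n = rpm/60 = 152.133333 rev/s
target J* = 0.4409; solve J* = V/(n·D) for n: n = V/(J*·D) = 13.4/(0.4409 × 2.873) = 10.578621 rev/s
rpm = 60·n = 634.717283

rpm = 634.72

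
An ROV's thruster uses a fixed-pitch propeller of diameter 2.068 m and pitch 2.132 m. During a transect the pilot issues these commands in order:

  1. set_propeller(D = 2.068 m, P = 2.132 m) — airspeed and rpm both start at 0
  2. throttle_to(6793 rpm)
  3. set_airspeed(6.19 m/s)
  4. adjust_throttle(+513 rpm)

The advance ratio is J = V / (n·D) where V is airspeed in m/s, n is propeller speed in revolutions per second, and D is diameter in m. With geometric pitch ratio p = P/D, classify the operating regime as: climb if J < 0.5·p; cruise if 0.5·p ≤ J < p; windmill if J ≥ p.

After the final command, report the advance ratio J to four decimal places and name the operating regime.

J = 0.0246, regime = climb

set_propeller: D = 2.068 m, P = 2.132 m (p = P/D = 1.030948); state ← (V=0, rpm=0)
throttle_to(6793): rpm ← 6793
set_airspeed(6.19): V ← 6.19 m/s
adjust_throttle(+513): rpm ← 6793 +513 = 7306
final state: V = 6.19 m/s, rpm = 7306 → n = rpm/60 = 121.766667 rev/s
J = V / (n·D) = 6.19 / (121.766667 × 2.068) = 0.024582
regime bands: climb J<0.5155 | cruise [0.5155, 1.0309) | windmill J≥1.0309
J = 0.0246 → climb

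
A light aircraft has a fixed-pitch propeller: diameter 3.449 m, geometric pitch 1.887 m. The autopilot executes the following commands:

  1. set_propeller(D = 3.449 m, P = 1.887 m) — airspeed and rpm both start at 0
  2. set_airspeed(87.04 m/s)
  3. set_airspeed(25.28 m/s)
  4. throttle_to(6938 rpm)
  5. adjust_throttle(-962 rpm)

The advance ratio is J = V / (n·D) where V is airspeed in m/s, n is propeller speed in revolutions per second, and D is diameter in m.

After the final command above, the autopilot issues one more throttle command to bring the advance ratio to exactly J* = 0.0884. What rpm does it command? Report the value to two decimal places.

set_propeller: D = 3.449 m, P = 1.887 m (p = P/D = 0.547115); state ← (V=0, rpm=0)
set_airspeed(87.04): V ← 87.04 m/s
set_airspeed(25.28): V ← 25.28 m/s
throttle_to(6938): rpm ← 6938
adjust_throttle(-962): rpm ← 6938 -962 = 5976
final state: V = 25.28 m/s, rpm = 5976 → n = rpm/60 = 99.600000 rev/s
target J* = 0.0884; solve J* = V/(n·D) for n: n = V/(J*·D) = 25.28/(0.0884 × 3.449) = 82.914715 rev/s
rpm = 60·n = 4974.882876

rpm = 4974.88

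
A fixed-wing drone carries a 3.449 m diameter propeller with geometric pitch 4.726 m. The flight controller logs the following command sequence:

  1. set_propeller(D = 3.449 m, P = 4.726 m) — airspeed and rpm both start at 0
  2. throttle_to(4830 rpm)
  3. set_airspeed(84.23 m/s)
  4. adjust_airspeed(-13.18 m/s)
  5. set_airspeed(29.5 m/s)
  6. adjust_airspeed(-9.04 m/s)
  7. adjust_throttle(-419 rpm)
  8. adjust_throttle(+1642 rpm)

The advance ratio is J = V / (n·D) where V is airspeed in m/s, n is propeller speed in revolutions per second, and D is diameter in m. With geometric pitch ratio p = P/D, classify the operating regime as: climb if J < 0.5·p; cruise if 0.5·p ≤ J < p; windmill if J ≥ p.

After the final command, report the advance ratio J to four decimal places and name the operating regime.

J = 0.0588, regime = climb

set_propeller: D = 3.449 m, P = 4.726 m (p = P/D = 1.370252); state ← (V=0, rpm=0)
throttle_to(4830): rpm ← 4830
set_airspeed(84.23): V ← 84.23 m/s
adjust_airspeed(-13.18): V ← 84.23 -13.18 = 71.05 m/s
set_airspeed(29.5): V ← 29.5 m/s
adjust_airspeed(-9.04): V ← 29.5 -9.04 = 20.46 m/s
adjust_throttle(-419): rpm ← 4830 -419 = 4411
adjust_throttle(+1642): rpm ← 4411 +1642 = 6053
final state: V = 20.46 m/s, rpm = 6053 → n = rpm/60 = 100.883333 rev/s
J = V / (n·D) = 20.46 / (100.883333 × 3.449) = 0.058802
regime bands: climb J<0.6851 | cruise [0.6851, 1.3703) | windmill J≥1.3703
J = 0.0588 → climb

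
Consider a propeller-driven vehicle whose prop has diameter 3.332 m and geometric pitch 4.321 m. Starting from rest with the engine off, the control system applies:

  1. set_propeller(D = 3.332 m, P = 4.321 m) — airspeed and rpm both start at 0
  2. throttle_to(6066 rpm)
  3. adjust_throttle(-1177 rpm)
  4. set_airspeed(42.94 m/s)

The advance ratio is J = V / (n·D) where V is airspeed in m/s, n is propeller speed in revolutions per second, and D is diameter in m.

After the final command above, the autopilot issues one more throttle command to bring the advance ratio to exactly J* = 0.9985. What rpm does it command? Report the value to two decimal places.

rpm = 774.39

set_propeller: D = 3.332 m, P = 4.321 m (p = P/D = 1.296819); state ← (V=0, rpm=0)
throttle_to(6066): rpm ← 6066
adjust_throttle(-1177): rpm ← 6066 -1177 = 4889
set_airspeed(42.94): V ← 42.94 m/s
final state: V = 42.94 m/s, rpm = 4889 → n = rpm/60 = 81.483333 rev/s
target J* = 0.9985; solve J* = V/(n·D) for n: n = V/(J*·D) = 42.94/(0.9985 × 3.332) = 12.906515 rev/s
rpm = 60·n = 774.390878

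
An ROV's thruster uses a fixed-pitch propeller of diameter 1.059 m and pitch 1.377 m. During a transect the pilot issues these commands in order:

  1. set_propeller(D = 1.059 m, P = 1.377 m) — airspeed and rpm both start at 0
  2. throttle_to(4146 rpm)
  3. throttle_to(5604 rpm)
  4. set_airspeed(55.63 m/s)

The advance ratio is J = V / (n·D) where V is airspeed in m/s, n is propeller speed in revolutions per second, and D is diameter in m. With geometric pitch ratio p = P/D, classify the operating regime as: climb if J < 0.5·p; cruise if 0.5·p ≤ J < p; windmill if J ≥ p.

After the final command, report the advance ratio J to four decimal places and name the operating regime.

J = 0.5624, regime = climb

set_propeller: D = 1.059 m, P = 1.377 m (p = P/D = 1.300283); state ← (V=0, rpm=0)
throttle_to(4146): rpm ← 4146
throttle_to(5604): rpm ← 5604
set_airspeed(55.63): V ← 55.63 m/s
final state: V = 55.63 m/s, rpm = 5604 → n = rpm/60 = 93.400000 rev/s
J = V / (n·D) = 55.63 / (93.400000 × 1.059) = 0.562427
regime bands: climb J<0.6501 | cruise [0.6501, 1.3003) | windmill J≥1.3003
J = 0.5624 → climb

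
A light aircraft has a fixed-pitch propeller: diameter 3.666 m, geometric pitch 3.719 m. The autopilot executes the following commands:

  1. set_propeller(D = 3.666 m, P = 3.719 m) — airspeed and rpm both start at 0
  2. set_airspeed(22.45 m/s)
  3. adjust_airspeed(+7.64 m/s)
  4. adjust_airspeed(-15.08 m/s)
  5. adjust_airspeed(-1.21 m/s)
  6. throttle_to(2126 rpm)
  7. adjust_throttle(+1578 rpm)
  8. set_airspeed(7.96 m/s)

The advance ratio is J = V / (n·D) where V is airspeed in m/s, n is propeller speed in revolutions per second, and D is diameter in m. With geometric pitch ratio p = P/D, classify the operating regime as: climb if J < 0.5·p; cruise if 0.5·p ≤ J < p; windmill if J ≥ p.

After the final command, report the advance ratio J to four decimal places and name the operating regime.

set_propeller: D = 3.666 m, P = 3.719 m (p = P/D = 1.014457); state ← (V=0, rpm=0)
set_airspeed(22.45): V ← 22.45 m/s
adjust_airspeed(+7.64): V ← 22.45 +7.64 = 30.09 m/s
adjust_airspeed(-15.08): V ← 30.09 -15.08 = 15.01 m/s
adjust_airspeed(-1.21): V ← 15.01 -1.21 = 13.8 m/s
throttle_to(2126): rpm ← 2126
adjust_throttle(+1578): rpm ← 2126 +1578 = 3704
set_airspeed(7.96): V ← 7.96 m/s
final state: V = 7.96 m/s, rpm = 3704 → n = rpm/60 = 61.733333 rev/s
J = V / (n·D) = 7.96 / (61.733333 × 3.666) = 0.035172
regime bands: climb J<0.5072 | cruise [0.5072, 1.0145) | windmill J≥1.0145
J = 0.0352 → climb

J = 0.0352, regime = climb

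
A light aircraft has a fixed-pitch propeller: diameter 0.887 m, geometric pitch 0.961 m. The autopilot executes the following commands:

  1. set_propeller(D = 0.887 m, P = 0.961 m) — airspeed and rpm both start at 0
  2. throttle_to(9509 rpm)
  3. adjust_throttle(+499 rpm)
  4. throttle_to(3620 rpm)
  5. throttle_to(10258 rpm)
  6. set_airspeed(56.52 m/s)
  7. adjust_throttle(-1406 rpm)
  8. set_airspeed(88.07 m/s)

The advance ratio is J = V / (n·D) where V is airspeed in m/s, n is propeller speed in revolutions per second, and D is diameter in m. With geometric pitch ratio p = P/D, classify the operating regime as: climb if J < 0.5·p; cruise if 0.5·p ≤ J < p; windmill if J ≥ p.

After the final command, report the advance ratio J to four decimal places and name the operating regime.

set_propeller: D = 0.887 m, P = 0.961 m (p = P/D = 1.083427); state ← (V=0, rpm=0)
throttle_to(9509): rpm ← 9509
adjust_throttle(+499): rpm ← 9509 +499 = 10008
throttle_to(3620): rpm ← 3620
throttle_to(10258): rpm ← 10258
set_airspeed(56.52): V ← 56.52 m/s
adjust_throttle(-1406): rpm ← 10258 -1406 = 8852
set_airspeed(88.07): V ← 88.07 m/s
final state: V = 88.07 m/s, rpm = 8852 → n = rpm/60 = 147.533333 rev/s
J = V / (n·D) = 88.07 / (147.533333 × 0.887) = 0.672999
regime bands: climb J<0.5417 | cruise [0.5417, 1.0834) | windmill J≥1.0834
J = 0.6730 → cruise

J = 0.6730, regime = cruise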